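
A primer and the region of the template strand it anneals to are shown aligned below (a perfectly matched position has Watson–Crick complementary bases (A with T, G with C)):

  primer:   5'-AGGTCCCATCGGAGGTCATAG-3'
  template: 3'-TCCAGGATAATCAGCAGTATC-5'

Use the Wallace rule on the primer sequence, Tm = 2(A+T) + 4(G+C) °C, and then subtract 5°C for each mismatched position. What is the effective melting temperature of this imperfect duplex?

41°C

Primer base counts: A=5, T=4, G=7, C=5 → A+T=9, G+C=12
Perfect-match Tm = 2(9) + 4(12) = 18 + 48 = 66°C
Mismatches (positions where the bases are not complementary): 5 (at positions 7, 10, 11, 13, 14)
Effective Tm = 66 − 5×5 = 66 − 25 = 41°C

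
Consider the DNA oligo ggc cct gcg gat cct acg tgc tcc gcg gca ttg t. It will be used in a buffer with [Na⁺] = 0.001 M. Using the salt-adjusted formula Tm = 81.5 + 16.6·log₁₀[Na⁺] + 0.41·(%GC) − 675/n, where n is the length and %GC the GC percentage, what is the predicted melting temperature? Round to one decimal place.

39.6°C

Length n = 34. C=12, T=8, A=3, G=11
G+C = 23, so %GC = 23/34 × 100 = 67.647%
Salt term: 16.6 × (-3) = -49.8
GC term: 0.41 × 67.647 = 27.735; length term: −675/34 = −19.853
Tm = 81.5 + (-49.8) + 27.735 − 19.853 = 39.582 → 39.6°C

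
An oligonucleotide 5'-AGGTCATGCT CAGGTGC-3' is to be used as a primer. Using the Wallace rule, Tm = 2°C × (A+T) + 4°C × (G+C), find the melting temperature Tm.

54°C

T=4, A=3, G=6, C=4
So N_AT = 7 and N_GC = 10.
Tm = 4·10 + 2·7 = 40 + 14 = 54°C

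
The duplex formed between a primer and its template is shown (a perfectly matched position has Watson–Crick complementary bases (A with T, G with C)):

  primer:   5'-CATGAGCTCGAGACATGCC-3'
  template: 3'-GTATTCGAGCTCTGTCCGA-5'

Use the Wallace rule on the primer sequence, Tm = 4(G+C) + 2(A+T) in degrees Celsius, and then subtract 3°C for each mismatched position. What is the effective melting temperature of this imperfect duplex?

Primer base counts: A=5, T=3, G=5, C=6 → A+T=8, G+C=11
Perfect-match Tm = 2(8) + 4(11) = 16 + 44 = 60°C
Mismatches (positions where the bases are not complementary): 3 (at positions 4, 16, 19)
Effective Tm = 60 − 3×3 = 60 − 9 = 51°C

51°C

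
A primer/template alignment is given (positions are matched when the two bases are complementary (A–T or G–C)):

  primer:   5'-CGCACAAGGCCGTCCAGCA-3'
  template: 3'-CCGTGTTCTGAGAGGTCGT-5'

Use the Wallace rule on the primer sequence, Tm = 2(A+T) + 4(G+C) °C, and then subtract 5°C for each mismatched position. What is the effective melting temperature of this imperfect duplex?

Primer base counts: A=5, T=1, G=5, C=8 → A+T=6, G+C=13
Perfect-match Tm = 2(6) + 4(13) = 12 + 52 = 64°C
Mismatches (positions where the bases are not complementary): 4 (at positions 1, 9, 11, 12)
Effective Tm = 64 − 4×5 = 64 − 20 = 44°C

44°C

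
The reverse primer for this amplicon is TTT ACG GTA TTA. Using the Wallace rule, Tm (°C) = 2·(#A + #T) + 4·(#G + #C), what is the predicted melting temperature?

30°C

Base counts: G=2, T=6, A=3, C=1
A+T = 9, G+C = 3
Tm = 4·3 + 2·9 = 12 + 18 = 30°C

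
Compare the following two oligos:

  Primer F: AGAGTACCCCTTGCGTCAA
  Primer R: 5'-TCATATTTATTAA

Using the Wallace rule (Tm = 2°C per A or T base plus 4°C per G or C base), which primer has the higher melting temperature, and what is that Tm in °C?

Primer F, 58°C

Primer F: A+T=9, G+C=10 → Tm = 2(9)+4(10) = 58°C
Primer R: A+T=12, G+C=1 → Tm = 2(12)+4(1) = 28°C
58°C vs 28°C → primer F is higher.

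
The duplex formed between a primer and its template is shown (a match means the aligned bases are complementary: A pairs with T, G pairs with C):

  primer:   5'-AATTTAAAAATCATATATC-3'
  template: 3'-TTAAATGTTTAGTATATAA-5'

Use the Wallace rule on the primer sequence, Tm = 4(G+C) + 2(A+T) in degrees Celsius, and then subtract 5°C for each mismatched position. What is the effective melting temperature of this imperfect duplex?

Primer base counts: A=10, T=7, G=0, C=2 → A+T=17, G+C=2
Perfect-match Tm = 2(17) + 4(2) = 34 + 8 = 42°C
Mismatches (positions where the bases are not complementary): 2 (at positions 7, 19)
Effective Tm = 42 − 2×5 = 42 − 10 = 32°C

32°C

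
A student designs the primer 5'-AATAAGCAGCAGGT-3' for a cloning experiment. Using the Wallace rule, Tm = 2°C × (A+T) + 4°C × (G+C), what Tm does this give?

40°C

Counting bases: G=4, A=6, T=2, C=2
So N_AT = 8 and N_GC = 6.
Tm = 2×8 + 4×6 = 40°C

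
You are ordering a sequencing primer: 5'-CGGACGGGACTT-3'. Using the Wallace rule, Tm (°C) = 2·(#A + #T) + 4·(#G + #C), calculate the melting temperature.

40°C

Scanning the sequence gives G=5, C=3, A=2, T=2.
A+T = 4, G+C = 8
Tm = 2(4) + 4(8) = 8 + 32 = 40°C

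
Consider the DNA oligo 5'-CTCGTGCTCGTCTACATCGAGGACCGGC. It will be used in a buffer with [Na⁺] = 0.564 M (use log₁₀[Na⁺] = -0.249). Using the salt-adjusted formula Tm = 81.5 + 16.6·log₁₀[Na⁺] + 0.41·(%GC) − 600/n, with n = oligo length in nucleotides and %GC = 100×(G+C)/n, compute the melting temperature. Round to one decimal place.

82.3°C

Length n = 28. Base counts: T=6, A=4, C=10, G=8
G+C = 18, so %GC = 18/28 × 100 = 64.286%
Salt term: 16.6 × (-0.249) = -4.133
GC term: 0.41 × 64.286 = 26.357; length term: −600/28 = −21.429
Tm = 81.5 + (-4.133) + 26.357 − 21.429 = 82.295 → 82.3°C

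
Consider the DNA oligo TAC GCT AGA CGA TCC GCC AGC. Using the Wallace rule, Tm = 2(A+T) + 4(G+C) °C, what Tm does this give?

68°C

Scanning the sequence gives C=8, G=5, T=3, A=5.
AT pairs contribute 8, GC pairs contribute 13.
Tm = 4·13 + 2·8 = 52 + 16 = 68°C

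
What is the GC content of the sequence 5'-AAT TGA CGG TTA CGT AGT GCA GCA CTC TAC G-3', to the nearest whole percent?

C=7, T=8, G=8, A=8
G+C = 8 + 7 = 15 out of 31 bases
%GC = 15/31 × 100 = 48.39% ≈ 48%

48%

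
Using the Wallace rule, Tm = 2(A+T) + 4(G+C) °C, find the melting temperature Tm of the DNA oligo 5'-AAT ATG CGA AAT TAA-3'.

36°C

Scanning the sequence gives C=1, T=4, G=2, A=8.
AT pairs contribute 12, GC pairs contribute 3.
Tm = 2(12) + 4(3) = 24 + 12 = 36°C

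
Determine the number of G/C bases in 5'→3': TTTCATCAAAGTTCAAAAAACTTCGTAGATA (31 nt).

8

T=10, G=3, A=13, C=5
Total G or C: 3 + 5 = 8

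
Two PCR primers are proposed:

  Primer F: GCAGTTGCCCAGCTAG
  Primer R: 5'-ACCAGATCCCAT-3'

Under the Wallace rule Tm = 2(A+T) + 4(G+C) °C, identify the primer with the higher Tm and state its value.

Primer F: A+T=6, G+C=10 → Tm = 2(6)+4(10) = 52°C
Primer R: A+T=6, G+C=6 → Tm = 2(6)+4(6) = 36°C
52°C vs 36°C → primer F is higher.

Primer F, 52°C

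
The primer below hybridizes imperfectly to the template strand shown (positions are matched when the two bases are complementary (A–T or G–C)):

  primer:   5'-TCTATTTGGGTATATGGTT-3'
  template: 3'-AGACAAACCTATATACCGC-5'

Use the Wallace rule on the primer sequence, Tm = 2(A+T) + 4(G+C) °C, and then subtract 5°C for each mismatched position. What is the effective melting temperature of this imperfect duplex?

30°C

Primer base counts: A=3, T=10, G=5, C=1 → A+T=13, G+C=6
Perfect-match Tm = 2(13) + 4(6) = 26 + 24 = 50°C
Mismatches (positions where the bases are not complementary): 4 (at positions 4, 10, 18, 19)
Effective Tm = 50 − 4×5 = 50 − 20 = 30°C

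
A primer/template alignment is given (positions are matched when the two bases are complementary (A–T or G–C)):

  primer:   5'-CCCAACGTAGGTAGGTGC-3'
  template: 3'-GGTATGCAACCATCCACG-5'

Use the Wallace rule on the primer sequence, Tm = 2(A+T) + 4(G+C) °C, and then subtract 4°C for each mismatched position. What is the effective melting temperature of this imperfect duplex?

Primer base counts: A=4, T=3, G=6, C=5 → A+T=7, G+C=11
Perfect-match Tm = 2(7) + 4(11) = 14 + 44 = 58°C
Mismatches (positions where the bases are not complementary): 3 (at positions 3, 4, 9)
Effective Tm = 58 − 3×4 = 58 − 12 = 46°C

46°C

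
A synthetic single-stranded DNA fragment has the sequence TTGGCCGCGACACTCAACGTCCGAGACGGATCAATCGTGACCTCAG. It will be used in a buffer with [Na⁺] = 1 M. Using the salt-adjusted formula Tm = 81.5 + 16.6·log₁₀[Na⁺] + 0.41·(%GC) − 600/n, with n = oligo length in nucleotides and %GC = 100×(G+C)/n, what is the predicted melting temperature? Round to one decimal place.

92.5°C

Length n = 46. Scanning the sequence gives C=15, G=12, A=11, T=8.
G+C = 27, so %GC = 27/46 × 100 = 58.696%
Salt term: 16.6 × (0) = 0
GC term: 0.41 × 58.696 = 24.065; length term: −600/46 = −13.043
Tm = 81.5 + (0) + 24.065 − 13.043 = 92.522 → 92.5°C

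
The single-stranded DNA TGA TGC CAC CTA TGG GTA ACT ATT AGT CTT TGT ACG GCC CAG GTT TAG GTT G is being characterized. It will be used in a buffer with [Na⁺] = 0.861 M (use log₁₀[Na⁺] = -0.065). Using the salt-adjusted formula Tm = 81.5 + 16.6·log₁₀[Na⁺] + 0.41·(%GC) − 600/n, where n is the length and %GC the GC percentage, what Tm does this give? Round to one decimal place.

87.8°C

Length n = 52. G=14, A=10, C=10, T=18
G+C = 24, so %GC = 24/52 × 100 = 46.154%
Salt term: 16.6 × (-0.065) = -1.079
GC term: 0.41 × 46.154 = 18.923; length term: −600/52 = −11.538
Tm = 81.5 + (-1.079) + 18.923 − 11.538 = 87.806 → 87.8°C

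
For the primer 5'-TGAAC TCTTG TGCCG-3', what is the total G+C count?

8

Base counts: G=4, A=2, T=5, C=4
Total G or C: 4 + 4 = 8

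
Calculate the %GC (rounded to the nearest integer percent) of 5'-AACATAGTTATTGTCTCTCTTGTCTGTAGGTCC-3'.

Base counts: A=6, G=6, T=14, C=7
G+C = 6 + 7 = 13 out of 33 bases
%GC = 13/33 × 100 = 39.39% ≈ 39%

39%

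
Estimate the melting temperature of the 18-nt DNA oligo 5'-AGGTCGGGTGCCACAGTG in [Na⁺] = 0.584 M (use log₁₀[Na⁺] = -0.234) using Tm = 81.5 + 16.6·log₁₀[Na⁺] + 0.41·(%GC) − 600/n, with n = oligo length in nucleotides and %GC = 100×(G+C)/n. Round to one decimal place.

Length n = 18. Counting bases: A=3, C=4, T=3, G=8
G+C = 12, so %GC = 12/18 × 100 = 66.667%
Salt term: 16.6 × (-0.234) = -3.884
GC term: 0.41 × 66.667 = 27.333; length term: −600/18 = −33.333
Tm = 81.5 + (-3.884) + 27.333 − 33.333 = 71.616 → 71.6°C

71.6°C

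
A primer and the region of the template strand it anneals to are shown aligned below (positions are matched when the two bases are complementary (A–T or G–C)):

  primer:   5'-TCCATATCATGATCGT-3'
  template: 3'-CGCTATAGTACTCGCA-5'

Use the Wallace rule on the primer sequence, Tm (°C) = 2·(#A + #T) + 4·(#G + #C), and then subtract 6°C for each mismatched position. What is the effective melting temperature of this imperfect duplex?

Primer base counts: A=4, T=6, G=2, C=4 → A+T=10, G+C=6
Perfect-match Tm = 2(10) + 4(6) = 20 + 24 = 44°C
Mismatches (positions where the bases are not complementary): 3 (at positions 1, 3, 13)
Effective Tm = 44 − 3×6 = 44 − 18 = 26°C

26°C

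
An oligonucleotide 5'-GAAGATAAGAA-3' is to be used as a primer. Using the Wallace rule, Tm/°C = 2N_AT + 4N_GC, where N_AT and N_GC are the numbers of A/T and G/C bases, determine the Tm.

28°C

A=7, T=1, G=3, C=0
AT pairs contribute 8, GC pairs contribute 3.
Tm = 2(8) + 4(3) = 16 + 12 = 28°C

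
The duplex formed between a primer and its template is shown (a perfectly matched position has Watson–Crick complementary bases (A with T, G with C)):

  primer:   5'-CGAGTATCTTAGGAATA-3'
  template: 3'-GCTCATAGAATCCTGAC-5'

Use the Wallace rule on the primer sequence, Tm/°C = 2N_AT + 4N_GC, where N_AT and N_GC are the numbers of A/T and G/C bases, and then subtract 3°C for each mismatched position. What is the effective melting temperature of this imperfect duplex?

Primer base counts: A=6, T=5, G=4, C=2 → A+T=11, G+C=6
Perfect-match Tm = 2(11) + 4(6) = 22 + 24 = 46°C
Mismatches (positions where the bases are not complementary): 2 (at positions 15, 17)
Effective Tm = 46 − 2×3 = 46 − 6 = 40°C

40°C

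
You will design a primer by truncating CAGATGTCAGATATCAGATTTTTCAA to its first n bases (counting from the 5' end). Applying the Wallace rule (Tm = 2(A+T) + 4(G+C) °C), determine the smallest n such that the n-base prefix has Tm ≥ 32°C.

First 10 bases: CAGATGTCAG → Tm = 30°C (< 32°C)
First 11 bases: CAGATGTCAGA → Tm = 32°C (≥ 32°C)
Each additional base adds 2°C (A/T) or 4°C (G/C), so Tm is non-decreasing in n; n = 11 is the first length to reach 32°C.

n = 11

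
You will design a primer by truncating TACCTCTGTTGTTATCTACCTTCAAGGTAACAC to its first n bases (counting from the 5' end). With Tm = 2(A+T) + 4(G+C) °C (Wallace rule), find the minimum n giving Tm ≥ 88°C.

First 31 bases: TACCTCTGTTGTTATCTACCTTCAAGGTAAC → Tm = 86°C (< 88°C)
First 32 bases: TACCTCTGTTGTTATCTACCTTCAAGGTAACA → Tm = 88°C (≥ 88°C)
Each additional base adds 2°C (A/T) or 4°C (G/C), so Tm is non-decreasing in n; n = 32 is the first length to reach 88°C.

n = 32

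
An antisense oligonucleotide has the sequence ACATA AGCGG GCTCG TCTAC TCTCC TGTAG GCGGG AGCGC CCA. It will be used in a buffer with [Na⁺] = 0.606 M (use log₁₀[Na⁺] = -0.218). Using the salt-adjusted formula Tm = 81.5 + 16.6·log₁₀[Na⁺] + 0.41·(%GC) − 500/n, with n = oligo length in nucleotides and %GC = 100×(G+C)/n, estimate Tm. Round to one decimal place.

92.0°C

Length n = 43. Base counts: T=8, C=14, A=8, G=13
G+C = 27, so %GC = 27/43 × 100 = 62.791%
Salt term: 16.6 × (-0.218) = -3.619
GC term: 0.41 × 62.791 = 25.744; length term: −500/43 = −11.628
Tm = 81.5 + (-3.619) + 25.744 − 11.628 = 91.997 → 92.0°C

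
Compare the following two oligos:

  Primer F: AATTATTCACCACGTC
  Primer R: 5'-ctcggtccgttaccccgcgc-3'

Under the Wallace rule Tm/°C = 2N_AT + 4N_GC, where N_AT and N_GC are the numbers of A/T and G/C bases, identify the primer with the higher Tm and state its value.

Primer R, 70°C

Primer F: A+T=10, G+C=6 → Tm = 2(10)+4(6) = 44°C
Primer R: A+T=5, G+C=15 → Tm = 2(5)+4(15) = 70°C
44°C vs 70°C → primer R is higher.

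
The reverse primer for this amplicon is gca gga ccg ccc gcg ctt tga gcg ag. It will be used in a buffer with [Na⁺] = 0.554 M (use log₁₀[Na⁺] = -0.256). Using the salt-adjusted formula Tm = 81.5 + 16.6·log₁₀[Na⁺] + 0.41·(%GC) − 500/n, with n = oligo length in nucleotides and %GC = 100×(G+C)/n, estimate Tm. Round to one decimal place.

Length n = 26. Base counts: T=3, G=10, C=9, A=4
G+C = 19, so %GC = 19/26 × 100 = 73.077%
Salt term: 16.6 × (-0.256) = -4.25
GC term: 0.41 × 73.077 = 29.962; length term: −500/26 = −19.231
Tm = 81.5 + (-4.25) + 29.962 − 19.231 = 87.981 → 88.0°C

88.0°C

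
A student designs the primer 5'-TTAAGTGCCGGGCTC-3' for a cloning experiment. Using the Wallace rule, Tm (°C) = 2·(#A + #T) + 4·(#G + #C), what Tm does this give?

Counting bases: T=4, C=4, A=2, G=5
So N_AT = 6 and N_GC = 9.
Tm = 4·9 + 2·6 = 36 + 12 = 48°C

48°C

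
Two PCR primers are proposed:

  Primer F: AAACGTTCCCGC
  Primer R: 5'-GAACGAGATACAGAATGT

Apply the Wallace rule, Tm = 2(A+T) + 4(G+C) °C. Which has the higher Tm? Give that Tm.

Primer F: A+T=5, G+C=7 → Tm = 2(5)+4(7) = 38°C
Primer R: A+T=11, G+C=7 → Tm = 2(11)+4(7) = 50°C
38°C vs 50°C → primer R is higher.

Primer R, 50°C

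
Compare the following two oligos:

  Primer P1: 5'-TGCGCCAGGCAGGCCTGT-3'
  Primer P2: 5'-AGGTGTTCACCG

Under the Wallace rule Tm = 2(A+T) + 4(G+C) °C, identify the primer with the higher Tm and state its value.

Primer P1: A+T=5, G+C=13 → Tm = 2(5)+4(13) = 62°C
Primer P2: A+T=5, G+C=7 → Tm = 2(5)+4(7) = 38°C
62°C vs 38°C → primer P1 is higher.

Primer P1, 62°C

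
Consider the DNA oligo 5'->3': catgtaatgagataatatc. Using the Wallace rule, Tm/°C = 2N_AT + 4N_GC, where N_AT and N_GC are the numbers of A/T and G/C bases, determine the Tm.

Base counts: G=3, A=8, C=2, T=6
So N_AT = 14 and N_GC = 5.
Tm = 2(14) + 4(5) = 28 + 20 = 48°C

48°C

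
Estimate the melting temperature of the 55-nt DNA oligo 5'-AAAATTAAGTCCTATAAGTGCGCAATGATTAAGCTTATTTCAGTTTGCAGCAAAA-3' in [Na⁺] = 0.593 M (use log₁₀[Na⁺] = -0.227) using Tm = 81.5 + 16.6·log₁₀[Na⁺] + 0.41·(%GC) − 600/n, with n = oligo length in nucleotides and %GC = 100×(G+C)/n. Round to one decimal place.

79.5°C

Length n = 55. T=17, G=9, C=8, A=21
G+C = 17, so %GC = 17/55 × 100 = 30.909%
Salt term: 16.6 × (-0.227) = -3.768
GC term: 0.41 × 30.909 = 12.673; length term: −600/55 = −10.909
Tm = 81.5 + (-3.768) + 12.673 − 10.909 = 79.496 → 79.5°C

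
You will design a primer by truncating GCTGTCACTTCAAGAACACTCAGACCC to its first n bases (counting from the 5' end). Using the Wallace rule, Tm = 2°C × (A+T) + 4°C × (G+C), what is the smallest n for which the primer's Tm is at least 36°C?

First 11 bases: GCTGTCACTTC → Tm = 34°C (< 36°C)
First 12 bases: GCTGTCACTTCA → Tm = 36°C (≥ 36°C)
Each additional base adds 2°C (A/T) or 4°C (G/C), so Tm is non-decreasing in n; n = 12 is the first length to reach 36°C.

n = 12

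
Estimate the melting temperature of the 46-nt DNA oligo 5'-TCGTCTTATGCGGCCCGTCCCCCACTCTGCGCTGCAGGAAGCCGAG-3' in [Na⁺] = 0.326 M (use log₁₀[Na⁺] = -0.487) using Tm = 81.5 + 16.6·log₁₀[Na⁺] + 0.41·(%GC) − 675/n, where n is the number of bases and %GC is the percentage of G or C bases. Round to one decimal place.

Length n = 46. A=6, T=9, C=18, G=13
G+C = 31, so %GC = 31/46 × 100 = 67.391%
Salt term: 16.6 × (-0.487) = -8.084
GC term: 0.41 × 67.391 = 27.63; length term: −675/46 = −14.674
Tm = 81.5 + (-8.084) + 27.63 − 14.674 = 86.372 → 86.4°C

86.4°C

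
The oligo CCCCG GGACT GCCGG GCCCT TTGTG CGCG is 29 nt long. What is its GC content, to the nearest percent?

79%

Base counts: A=1, C=12, T=5, G=11
G+C = 11 + 12 = 23 out of 29 bases
%GC = 23/29 × 100 = 79.31% ≈ 79%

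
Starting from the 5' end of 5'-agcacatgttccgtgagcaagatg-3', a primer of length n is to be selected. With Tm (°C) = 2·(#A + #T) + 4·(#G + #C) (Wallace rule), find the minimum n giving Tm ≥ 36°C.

n = 12

First 11 bases: AGCACATGTTC → Tm = 32°C (< 36°C)
First 12 bases: AGCACATGTTCC → Tm = 36°C (≥ 36°C)
Since every base adds ≥2°C, Tm only increases with n, so the threshold is first crossed at n = 12.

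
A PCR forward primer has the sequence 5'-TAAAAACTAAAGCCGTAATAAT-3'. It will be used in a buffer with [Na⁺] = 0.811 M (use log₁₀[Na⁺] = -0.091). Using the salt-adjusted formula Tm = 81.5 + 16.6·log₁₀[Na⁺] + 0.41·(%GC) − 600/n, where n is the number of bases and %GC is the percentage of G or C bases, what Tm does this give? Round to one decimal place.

Length n = 22. Scanning the sequence gives T=5, C=3, G=2, A=12.
G+C = 5, so %GC = 5/22 × 100 = 22.727%
Salt term: 16.6 × (-0.091) = -1.511
GC term: 0.41 × 22.727 = 9.318; length term: −600/22 = −27.273
Tm = 81.5 + (-1.511) + 9.318 − 27.273 = 62.034 → 62.0°C

62.0°C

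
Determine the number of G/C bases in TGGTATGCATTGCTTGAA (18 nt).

7

Scanning the sequence gives T=7, A=4, C=2, G=5.
Total G or C: 5 + 2 = 7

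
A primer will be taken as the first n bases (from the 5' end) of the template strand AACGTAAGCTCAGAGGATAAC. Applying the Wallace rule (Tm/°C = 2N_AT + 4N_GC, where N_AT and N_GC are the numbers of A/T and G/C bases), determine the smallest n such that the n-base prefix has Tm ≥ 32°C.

First 10 bases: AACGTAAGCT → Tm = 28°C (< 32°C)
First 11 bases: AACGTAAGCTC → Tm = 32°C (≥ 32°C)
Each additional base adds 2°C (A/T) or 4°C (G/C), so Tm is non-decreasing in n; n = 11 is the first length to reach 32°C.

n = 11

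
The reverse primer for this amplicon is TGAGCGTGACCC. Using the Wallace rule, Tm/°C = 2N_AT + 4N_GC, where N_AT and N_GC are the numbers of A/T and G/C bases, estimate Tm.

40°C

T=2, C=4, A=2, G=4
So N_AT = 4 and N_GC = 8.
Tm = 2×4 + 4×8 = 40°C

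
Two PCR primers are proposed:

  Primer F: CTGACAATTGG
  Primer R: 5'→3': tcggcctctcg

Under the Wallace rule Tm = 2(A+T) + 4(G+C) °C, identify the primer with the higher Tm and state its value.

Primer R, 38°C

Primer F: A+T=6, G+C=5 → Tm = 2(6)+4(5) = 32°C
Primer R: A+T=3, G+C=8 → Tm = 2(3)+4(8) = 38°C
32°C vs 38°C → primer R is higher.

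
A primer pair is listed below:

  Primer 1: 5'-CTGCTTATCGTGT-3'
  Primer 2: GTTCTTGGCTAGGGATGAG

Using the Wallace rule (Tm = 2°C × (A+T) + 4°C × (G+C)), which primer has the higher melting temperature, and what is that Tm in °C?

Primer 1: A+T=7, G+C=6 → Tm = 2(7)+4(6) = 38°C
Primer 2: A+T=9, G+C=10 → Tm = 2(9)+4(10) = 58°C
38°C vs 58°C → primer 2 is higher.

Primer 2, 58°C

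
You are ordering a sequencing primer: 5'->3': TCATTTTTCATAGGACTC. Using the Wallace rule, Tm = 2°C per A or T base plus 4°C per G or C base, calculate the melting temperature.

48°C

G=2, A=4, C=4, T=8
A+T = 12, G+C = 6
Tm = 2×12 + 4×6 = 48°C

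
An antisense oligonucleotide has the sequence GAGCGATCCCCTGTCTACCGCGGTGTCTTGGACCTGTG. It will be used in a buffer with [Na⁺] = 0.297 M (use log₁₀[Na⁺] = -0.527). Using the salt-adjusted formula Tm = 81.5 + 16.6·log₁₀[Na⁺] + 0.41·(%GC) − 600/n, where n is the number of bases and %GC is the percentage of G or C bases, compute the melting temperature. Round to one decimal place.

82.9°C

Length n = 38. Scanning the sequence gives G=12, T=10, C=12, A=4.
G+C = 24, so %GC = 24/38 × 100 = 63.158%
Salt term: 16.6 × (-0.527) = -8.748
GC term: 0.41 × 63.158 = 25.895; length term: −600/38 = −15.789
Tm = 81.5 + (-8.748) + 25.895 − 15.789 = 82.858 → 82.9°C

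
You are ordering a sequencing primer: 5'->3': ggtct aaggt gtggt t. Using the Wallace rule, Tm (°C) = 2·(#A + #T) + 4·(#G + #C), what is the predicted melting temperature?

48°C

Counting bases: C=1, T=6, A=2, G=7
AT pairs contribute 8, GC pairs contribute 8.
Tm = 2(8) + 4(8) = 16 + 32 = 48°C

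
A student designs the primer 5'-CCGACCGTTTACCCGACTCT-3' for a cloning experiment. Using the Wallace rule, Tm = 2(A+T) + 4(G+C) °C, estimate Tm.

Scanning the sequence gives T=5, A=3, G=3, C=9.
AT pairs contribute 8, GC pairs contribute 12.
Tm = 2×8 + 4×12 = 64°C

64°C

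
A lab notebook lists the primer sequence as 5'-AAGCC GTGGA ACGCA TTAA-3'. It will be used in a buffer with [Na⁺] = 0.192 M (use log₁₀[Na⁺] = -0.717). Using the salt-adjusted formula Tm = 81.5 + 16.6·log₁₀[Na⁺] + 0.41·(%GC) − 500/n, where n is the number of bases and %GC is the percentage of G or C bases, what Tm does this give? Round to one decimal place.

Length n = 19. Base counts: A=7, G=5, C=4, T=3
G+C = 9, so %GC = 9/19 × 100 = 47.368%
Salt term: 16.6 × (-0.717) = -11.902
GC term: 0.41 × 47.368 = 19.421; length term: −500/19 = −26.316
Tm = 81.5 + (-11.902) + 19.421 − 26.316 = 62.703 → 62.7°C

62.7°C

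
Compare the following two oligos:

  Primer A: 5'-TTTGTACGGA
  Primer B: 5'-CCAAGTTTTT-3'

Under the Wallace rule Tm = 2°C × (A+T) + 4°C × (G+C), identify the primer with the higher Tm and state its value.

Primer A, 28°C

Primer A: A+T=6, G+C=4 → Tm = 2(6)+4(4) = 28°C
Primer B: A+T=7, G+C=3 → Tm = 2(7)+4(3) = 26°C
28°C vs 26°C → primer A is higher.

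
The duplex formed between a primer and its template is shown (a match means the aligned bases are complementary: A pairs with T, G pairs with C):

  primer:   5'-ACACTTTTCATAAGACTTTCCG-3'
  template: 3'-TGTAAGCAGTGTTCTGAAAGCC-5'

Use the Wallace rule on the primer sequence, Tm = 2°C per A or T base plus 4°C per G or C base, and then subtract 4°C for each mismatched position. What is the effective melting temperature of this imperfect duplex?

Primer base counts: A=6, T=8, G=2, C=6 → A+T=14, G+C=8
Perfect-match Tm = 2(14) + 4(8) = 28 + 32 = 60°C
Mismatches (positions where the bases are not complementary): 5 (at positions 4, 6, 7, 11, 21)
Effective Tm = 60 − 5×4 = 60 − 20 = 40°C

40°C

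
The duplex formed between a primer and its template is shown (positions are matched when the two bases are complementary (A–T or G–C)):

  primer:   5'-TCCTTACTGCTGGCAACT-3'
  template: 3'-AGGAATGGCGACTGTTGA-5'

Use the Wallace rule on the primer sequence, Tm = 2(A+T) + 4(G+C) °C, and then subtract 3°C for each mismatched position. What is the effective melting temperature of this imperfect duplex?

Primer base counts: A=3, T=6, G=3, C=6 → A+T=9, G+C=9
Perfect-match Tm = 2(9) + 4(9) = 18 + 36 = 54°C
Mismatches (positions where the bases are not complementary): 2 (at positions 8, 13)
Effective Tm = 54 − 2×3 = 54 − 6 = 48°C

48°C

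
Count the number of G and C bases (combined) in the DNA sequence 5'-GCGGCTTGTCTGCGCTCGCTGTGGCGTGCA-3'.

21

Scanning the sequence gives T=8, G=12, C=9, A=1.
Total G or C: 12 + 9 = 21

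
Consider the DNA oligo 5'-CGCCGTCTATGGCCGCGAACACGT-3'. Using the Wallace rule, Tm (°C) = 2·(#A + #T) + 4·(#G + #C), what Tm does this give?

80°C

Counting bases: C=9, T=4, G=7, A=4
So N_AT = 8 and N_GC = 16.
Tm = 2×8 + 4×16 = 80°C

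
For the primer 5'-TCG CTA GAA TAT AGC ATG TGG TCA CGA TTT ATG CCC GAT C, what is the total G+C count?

G=9, T=12, C=9, A=10
Total G or C: 9 + 9 = 18

18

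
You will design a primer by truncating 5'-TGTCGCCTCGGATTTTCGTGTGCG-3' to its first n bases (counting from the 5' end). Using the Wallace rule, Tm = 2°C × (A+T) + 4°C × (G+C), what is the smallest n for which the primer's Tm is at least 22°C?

First 6 bases: TGTCGC → Tm = 20°C (< 22°C)
First 7 bases: TGTCGCC → Tm = 24°C (≥ 22°C)
Each additional base adds 2°C (A/T) or 4°C (G/C), so Tm is non-decreasing in n; n = 7 is the first length to reach 22°C.

n = 7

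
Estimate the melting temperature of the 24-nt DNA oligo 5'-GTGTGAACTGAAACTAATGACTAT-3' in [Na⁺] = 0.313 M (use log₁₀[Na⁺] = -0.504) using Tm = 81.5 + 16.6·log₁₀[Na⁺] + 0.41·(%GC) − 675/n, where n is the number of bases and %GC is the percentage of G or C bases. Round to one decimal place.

Length n = 24. Base counts: C=3, G=5, T=7, A=9
G+C = 8, so %GC = 8/24 × 100 = 33.333%
Salt term: 16.6 × (-0.504) = -8.366
GC term: 0.41 × 33.333 = 13.667; length term: −675/24 = −28.125
Tm = 81.5 + (-8.366) + 13.667 − 28.125 = 58.676 → 58.7°C

58.7°C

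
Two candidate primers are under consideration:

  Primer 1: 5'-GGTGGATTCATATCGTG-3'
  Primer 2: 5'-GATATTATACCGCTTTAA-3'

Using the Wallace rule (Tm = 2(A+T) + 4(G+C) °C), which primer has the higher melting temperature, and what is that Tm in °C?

Primer 1, 50°C

Primer 1: A+T=9, G+C=8 → Tm = 2(9)+4(8) = 50°C
Primer 2: A+T=13, G+C=5 → Tm = 2(13)+4(5) = 46°C
50°C vs 46°C → primer 1 is higher.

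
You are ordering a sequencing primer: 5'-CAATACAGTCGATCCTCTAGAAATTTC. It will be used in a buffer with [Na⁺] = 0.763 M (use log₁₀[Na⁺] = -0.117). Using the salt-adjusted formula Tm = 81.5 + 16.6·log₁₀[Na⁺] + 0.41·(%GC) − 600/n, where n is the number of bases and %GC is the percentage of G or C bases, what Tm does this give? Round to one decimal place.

Length n = 27. Base counts: A=9, G=3, C=7, T=8
G+C = 10, so %GC = 10/27 × 100 = 37.037%
Salt term: 16.6 × (-0.117) = -1.942
GC term: 0.41 × 37.037 = 15.185; length term: −600/27 = −22.222
Tm = 81.5 + (-1.942) + 15.185 − 22.222 = 72.521 → 72.5°C

72.5°C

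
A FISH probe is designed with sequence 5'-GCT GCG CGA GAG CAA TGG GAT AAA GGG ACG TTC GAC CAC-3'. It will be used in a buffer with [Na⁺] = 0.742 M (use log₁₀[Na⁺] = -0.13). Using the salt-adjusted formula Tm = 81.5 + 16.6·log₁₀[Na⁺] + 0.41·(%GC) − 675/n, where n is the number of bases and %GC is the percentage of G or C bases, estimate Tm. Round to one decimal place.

Length n = 39. Counting bases: C=9, T=5, A=11, G=14
G+C = 23, so %GC = 23/39 × 100 = 58.974%
Salt term: 16.6 × (-0.13) = -2.158
GC term: 0.41 × 58.974 = 24.179; length term: −675/39 = −17.308
Tm = 81.5 + (-2.158) + 24.179 − 17.308 = 86.213 → 86.2°C

86.2°C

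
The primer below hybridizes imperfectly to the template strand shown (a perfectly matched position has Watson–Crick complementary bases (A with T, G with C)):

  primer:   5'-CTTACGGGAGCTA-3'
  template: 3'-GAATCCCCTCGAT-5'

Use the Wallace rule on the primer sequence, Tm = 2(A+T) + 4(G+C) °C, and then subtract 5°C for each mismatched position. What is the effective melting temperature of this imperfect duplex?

Primer base counts: A=3, T=3, G=4, C=3 → A+T=6, G+C=7
Perfect-match Tm = 2(6) + 4(7) = 12 + 28 = 40°C
Mismatches (positions where the bases are not complementary): 1 (at position 5)
Effective Tm = 40 − 1×5 = 40 − 5 = 35°C

35°C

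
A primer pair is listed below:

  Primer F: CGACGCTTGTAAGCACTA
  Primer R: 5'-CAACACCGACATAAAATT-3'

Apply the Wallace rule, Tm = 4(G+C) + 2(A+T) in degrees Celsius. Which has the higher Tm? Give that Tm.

Primer F: A+T=9, G+C=9 → Tm = 2(9)+4(9) = 54°C
Primer R: A+T=12, G+C=6 → Tm = 2(12)+4(6) = 48°C
54°C vs 48°C → primer F is higher.

Primer F, 54°C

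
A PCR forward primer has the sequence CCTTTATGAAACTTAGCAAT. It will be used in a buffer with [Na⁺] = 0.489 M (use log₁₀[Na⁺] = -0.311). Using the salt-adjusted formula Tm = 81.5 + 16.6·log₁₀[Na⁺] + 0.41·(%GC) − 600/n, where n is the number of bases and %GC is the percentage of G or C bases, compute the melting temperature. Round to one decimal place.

58.6°C

Length n = 20. Base counts: A=7, G=2, C=4, T=7
G+C = 6, so %GC = 6/20 × 100 = 30%
Salt term: 16.6 × (-0.311) = -5.163
GC term: 0.41 × 30 = 12.3; length term: −600/20 = −30
Tm = 81.5 + (-5.163) + 12.3 − 30 = 58.637 → 58.6°C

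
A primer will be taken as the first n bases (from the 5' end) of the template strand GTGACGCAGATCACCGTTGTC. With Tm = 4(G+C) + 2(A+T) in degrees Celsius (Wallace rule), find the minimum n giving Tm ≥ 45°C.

First 14 bases: GTGACGCAGATCAC → Tm = 44°C (< 45°C)
First 15 bases: GTGACGCAGATCACC → Tm = 48°C (≥ 45°C)
Each additional base adds 2°C (A/T) or 4°C (G/C), so Tm is non-decreasing in n; n = 15 is the first length to reach 45°C.

n = 15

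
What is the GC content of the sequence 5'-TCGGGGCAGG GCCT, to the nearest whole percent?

79%

Counting bases: A=1, T=2, G=7, C=4
G+C = 7 + 4 = 11 out of 14 bases
%GC = 11/14 × 100 = 78.57% ≈ 79%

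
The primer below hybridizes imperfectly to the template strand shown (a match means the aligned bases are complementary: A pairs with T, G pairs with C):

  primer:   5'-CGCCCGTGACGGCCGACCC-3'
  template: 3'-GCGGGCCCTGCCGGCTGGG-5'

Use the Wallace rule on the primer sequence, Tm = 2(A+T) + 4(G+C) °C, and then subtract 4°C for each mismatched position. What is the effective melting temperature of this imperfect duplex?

66°C

Primer base counts: A=2, T=1, G=6, C=10 → A+T=3, G+C=16
Perfect-match Tm = 2(3) + 4(16) = 6 + 64 = 70°C
Mismatches (positions where the bases are not complementary): 1 (at position 7)
Effective Tm = 70 − 1×4 = 70 − 4 = 66°C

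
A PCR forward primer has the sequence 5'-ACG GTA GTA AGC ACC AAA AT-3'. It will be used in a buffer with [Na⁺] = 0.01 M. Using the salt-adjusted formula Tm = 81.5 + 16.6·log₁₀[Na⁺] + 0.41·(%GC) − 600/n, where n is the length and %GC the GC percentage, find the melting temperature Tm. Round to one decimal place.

Length n = 20. C=4, T=3, G=4, A=9
G+C = 8, so %GC = 8/20 × 100 = 40%
Salt term: 16.6 × (-2) = -33.2
GC term: 0.41 × 40 = 16.4; length term: −600/20 = −30
Tm = 81.5 + (-33.2) + 16.4 − 30 = 34.7 → 34.7°C

34.7°C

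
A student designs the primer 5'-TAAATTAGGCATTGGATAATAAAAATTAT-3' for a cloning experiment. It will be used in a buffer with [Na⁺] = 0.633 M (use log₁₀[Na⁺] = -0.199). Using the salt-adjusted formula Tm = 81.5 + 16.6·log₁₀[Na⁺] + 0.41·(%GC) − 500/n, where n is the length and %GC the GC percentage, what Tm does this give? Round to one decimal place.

Length n = 29. Scanning the sequence gives C=1, T=10, A=14, G=4.
G+C = 5, so %GC = 5/29 × 100 = 17.241%
Salt term: 16.6 × (-0.199) = -3.303
GC term: 0.41 × 17.241 = 7.069; length term: −500/29 = −17.241
Tm = 81.5 + (-3.303) + 7.069 − 17.241 = 68.025 → 68.0°C

68.0°C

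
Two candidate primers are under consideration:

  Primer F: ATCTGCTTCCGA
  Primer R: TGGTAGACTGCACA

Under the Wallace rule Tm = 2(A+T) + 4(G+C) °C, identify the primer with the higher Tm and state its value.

Primer F: A+T=6, G+C=6 → Tm = 2(6)+4(6) = 36°C
Primer R: A+T=7, G+C=7 → Tm = 2(7)+4(7) = 42°C
36°C vs 42°C → primer R is higher.

Primer R, 42°C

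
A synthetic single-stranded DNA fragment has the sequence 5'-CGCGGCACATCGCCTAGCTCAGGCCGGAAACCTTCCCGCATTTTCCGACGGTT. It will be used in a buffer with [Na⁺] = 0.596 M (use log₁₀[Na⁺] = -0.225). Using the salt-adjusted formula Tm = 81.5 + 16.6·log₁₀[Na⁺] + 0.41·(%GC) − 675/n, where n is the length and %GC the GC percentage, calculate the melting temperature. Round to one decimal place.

Length n = 53. Base counts: G=13, T=11, A=9, C=20
G+C = 33, so %GC = 33/53 × 100 = 62.264%
Salt term: 16.6 × (-0.225) = -3.735
GC term: 0.41 × 62.264 = 25.528; length term: −675/53 = −12.736
Tm = 81.5 + (-3.735) + 25.528 − 12.736 = 90.557 → 90.6°C

90.6°C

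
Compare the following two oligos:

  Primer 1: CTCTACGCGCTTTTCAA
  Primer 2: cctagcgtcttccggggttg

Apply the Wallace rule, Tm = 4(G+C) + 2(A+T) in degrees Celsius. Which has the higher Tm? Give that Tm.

Primer 2, 66°C

Primer 1: A+T=9, G+C=8 → Tm = 2(9)+4(8) = 50°C
Primer 2: A+T=7, G+C=13 → Tm = 2(7)+4(13) = 66°C
50°C vs 66°C → primer 2 is higher.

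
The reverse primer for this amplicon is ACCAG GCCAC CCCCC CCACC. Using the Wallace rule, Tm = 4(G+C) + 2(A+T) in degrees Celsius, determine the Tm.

Base counts: T=0, A=4, G=2, C=14
AT pairs contribute 4, GC pairs contribute 16.
Tm = 2(4) + 4(16) = 8 + 64 = 72°C

72°C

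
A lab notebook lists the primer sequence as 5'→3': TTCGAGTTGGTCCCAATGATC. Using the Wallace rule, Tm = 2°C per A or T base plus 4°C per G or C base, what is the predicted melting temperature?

62°C

Base counts: G=5, A=4, T=7, C=5
A+T = 11, G+C = 10
Tm = 2(11) + 4(10) = 22 + 40 = 62°C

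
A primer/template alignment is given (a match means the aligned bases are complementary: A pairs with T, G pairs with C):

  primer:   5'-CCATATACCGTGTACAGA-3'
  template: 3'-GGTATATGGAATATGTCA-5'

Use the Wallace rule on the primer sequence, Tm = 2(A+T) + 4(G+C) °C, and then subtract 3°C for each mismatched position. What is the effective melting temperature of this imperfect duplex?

43°C

Primer base counts: A=6, T=4, G=3, C=5 → A+T=10, G+C=8
Perfect-match Tm = 2(10) + 4(8) = 20 + 32 = 52°C
Mismatches (positions where the bases are not complementary): 3 (at positions 10, 12, 18)
Effective Tm = 52 − 3×3 = 52 − 9 = 43°C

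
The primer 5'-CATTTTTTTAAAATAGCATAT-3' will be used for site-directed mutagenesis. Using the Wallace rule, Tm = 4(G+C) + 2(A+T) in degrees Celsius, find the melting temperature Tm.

48°C

Scanning the sequence gives G=1, C=2, T=10, A=8.
A+T = 18, G+C = 3
Tm = 4·3 + 2·18 = 12 + 36 = 48°C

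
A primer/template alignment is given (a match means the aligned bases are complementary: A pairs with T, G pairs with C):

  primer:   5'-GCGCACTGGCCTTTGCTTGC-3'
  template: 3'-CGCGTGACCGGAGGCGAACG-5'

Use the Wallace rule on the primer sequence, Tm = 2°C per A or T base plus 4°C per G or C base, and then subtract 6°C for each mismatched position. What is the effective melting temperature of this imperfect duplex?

Primer base counts: A=1, T=6, G=6, C=7 → A+T=7, G+C=13
Perfect-match Tm = 2(7) + 4(13) = 14 + 52 = 66°C
Mismatches (positions where the bases are not complementary): 2 (at positions 13, 14)
Effective Tm = 66 − 2×6 = 66 − 12 = 54°C

54°C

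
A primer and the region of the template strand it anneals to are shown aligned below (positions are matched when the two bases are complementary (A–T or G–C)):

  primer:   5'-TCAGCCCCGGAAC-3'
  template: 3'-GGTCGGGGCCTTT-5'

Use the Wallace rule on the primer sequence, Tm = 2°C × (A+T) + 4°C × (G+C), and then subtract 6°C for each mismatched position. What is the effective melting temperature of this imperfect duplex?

Primer base counts: A=3, T=1, G=3, C=6 → A+T=4, G+C=9
Perfect-match Tm = 2(4) + 4(9) = 8 + 36 = 44°C
Mismatches (positions where the bases are not complementary): 2 (at positions 1, 13)
Effective Tm = 44 − 2×6 = 44 − 12 = 32°C

32°C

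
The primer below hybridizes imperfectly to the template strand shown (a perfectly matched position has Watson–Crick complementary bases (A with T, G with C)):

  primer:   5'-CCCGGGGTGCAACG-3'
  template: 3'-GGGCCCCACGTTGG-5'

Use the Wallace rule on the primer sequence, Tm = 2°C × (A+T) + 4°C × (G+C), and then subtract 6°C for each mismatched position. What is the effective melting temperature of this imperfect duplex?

44°C

Primer base counts: A=2, T=1, G=6, C=5 → A+T=3, G+C=11
Perfect-match Tm = 2(3) + 4(11) = 6 + 44 = 50°C
Mismatches (positions where the bases are not complementary): 1 (at position 14)
Effective Tm = 50 − 1×6 = 50 − 6 = 44°C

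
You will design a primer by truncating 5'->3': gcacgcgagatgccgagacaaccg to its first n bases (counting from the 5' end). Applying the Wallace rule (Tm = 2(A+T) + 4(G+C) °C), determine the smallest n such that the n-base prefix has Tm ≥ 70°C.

n = 22

First 21 bases: GCACGCGAGATGCCGAGACAA → Tm = 68°C (< 70°C)
First 22 bases: GCACGCGAGATGCCGAGACAAC → Tm = 72°C (≥ 70°C)
Each additional base adds 2°C (A/T) or 4°C (G/C), so Tm is non-decreasing in n; n = 22 is the first length to reach 70°C.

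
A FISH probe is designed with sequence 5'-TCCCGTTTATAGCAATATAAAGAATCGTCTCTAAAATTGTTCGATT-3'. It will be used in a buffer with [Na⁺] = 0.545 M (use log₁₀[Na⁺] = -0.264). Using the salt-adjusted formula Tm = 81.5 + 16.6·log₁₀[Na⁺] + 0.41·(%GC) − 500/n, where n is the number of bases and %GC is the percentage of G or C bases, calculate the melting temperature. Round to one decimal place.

78.7°C

Length n = 46. Base counts: C=8, G=6, A=15, T=17
G+C = 14, so %GC = 14/46 × 100 = 30.435%
Salt term: 16.6 × (-0.264) = -4.382
GC term: 0.41 × 30.435 = 12.478; length term: −500/46 = −10.87
Tm = 81.5 + (-4.382) + 12.478 − 10.87 = 78.726 → 78.7°C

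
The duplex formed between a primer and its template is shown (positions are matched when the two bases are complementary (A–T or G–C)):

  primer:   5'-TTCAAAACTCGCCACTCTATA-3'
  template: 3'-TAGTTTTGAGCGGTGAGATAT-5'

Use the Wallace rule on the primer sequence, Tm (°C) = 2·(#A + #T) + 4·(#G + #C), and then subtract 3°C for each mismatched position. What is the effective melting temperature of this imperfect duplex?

Primer base counts: A=7, T=6, G=1, C=7 → A+T=13, G+C=8
Perfect-match Tm = 2(13) + 4(8) = 26 + 32 = 58°C
Mismatches (positions where the bases are not complementary): 1 (at position 1)
Effective Tm = 58 − 1×3 = 58 − 3 = 55°C

55°C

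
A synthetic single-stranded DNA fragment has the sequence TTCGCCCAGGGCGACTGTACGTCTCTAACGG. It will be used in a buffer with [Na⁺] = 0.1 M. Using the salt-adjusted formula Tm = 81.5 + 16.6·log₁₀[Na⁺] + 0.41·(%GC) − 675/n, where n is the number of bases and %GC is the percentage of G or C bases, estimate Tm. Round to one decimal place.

Length n = 31. C=10, T=7, A=5, G=9
G+C = 19, so %GC = 19/31 × 100 = 61.29%
Salt term: 16.6 × (-1) = -16.6
GC term: 0.41 × 61.29 = 25.129; length term: −675/31 = −21.774
Tm = 81.5 + (-16.6) + 25.129 − 21.774 = 68.255 → 68.3°C

68.3°C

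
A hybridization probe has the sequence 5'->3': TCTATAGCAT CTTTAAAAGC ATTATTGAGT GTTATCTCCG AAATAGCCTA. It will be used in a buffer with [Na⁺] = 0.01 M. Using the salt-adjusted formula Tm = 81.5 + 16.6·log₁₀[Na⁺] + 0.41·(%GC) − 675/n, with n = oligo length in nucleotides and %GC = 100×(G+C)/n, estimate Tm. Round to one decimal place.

47.9°C

Length n = 50. C=9, G=7, A=16, T=18
G+C = 16, so %GC = 16/50 × 100 = 32%
Salt term: 16.6 × (-2) = -33.2
GC term: 0.41 × 32 = 13.12; length term: −675/50 = −13.5
Tm = 81.5 + (-33.2) + 13.12 − 13.5 = 47.92 → 47.9°C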